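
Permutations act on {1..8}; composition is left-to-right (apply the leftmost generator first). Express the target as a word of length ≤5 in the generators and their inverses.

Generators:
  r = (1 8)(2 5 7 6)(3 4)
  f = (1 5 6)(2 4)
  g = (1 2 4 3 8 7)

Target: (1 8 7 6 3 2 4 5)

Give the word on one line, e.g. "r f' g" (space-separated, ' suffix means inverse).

f r g'

  after f: (1 5 6)(2 4)
  after r: (1 7 6 8)(2 3 4 5)
  after g': (1 8 7 6 3 2 4 5)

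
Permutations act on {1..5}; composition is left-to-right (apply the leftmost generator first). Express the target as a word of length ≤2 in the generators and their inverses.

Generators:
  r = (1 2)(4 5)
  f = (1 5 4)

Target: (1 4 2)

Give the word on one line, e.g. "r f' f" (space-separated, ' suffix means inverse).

  after f: (1 5 4)
  after r': (1 4 2)

f r'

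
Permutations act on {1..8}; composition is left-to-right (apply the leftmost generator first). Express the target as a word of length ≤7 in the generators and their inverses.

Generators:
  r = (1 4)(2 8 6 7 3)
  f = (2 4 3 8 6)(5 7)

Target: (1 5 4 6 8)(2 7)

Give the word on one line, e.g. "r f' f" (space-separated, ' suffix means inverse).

  after f': (2 6 8 3 4)(5 7)
  after r: (1 4 8 2 7 5 3)
  after f: (1 3)(2 5 8 4 6)
  after r': (1 7 6 3 4 8)(2 5)
  after f: (1 5 4 6 8)(2 7)

f' r f r' f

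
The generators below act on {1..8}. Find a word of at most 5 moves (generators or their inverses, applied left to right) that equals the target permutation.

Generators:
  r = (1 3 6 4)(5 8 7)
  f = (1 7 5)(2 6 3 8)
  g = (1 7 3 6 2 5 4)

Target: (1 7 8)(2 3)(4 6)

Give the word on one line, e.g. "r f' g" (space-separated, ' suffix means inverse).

f r g g g

  after f: (1 7 5)(2 6 3 8)
  after r: (1 5 3 7 8 2 4)
  after g: (1 4 7 8 5 6 2)
  after g: (2 7 8 4 3 6 5)
  after g: (1 7 8)(2 3)(4 6)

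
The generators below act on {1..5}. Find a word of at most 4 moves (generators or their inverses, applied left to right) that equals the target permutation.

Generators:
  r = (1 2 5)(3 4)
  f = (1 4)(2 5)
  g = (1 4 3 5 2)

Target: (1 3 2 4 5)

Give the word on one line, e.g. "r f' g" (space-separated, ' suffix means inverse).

g g

  after g: (1 4 3 5 2)
  after g: (1 3 2 4 5)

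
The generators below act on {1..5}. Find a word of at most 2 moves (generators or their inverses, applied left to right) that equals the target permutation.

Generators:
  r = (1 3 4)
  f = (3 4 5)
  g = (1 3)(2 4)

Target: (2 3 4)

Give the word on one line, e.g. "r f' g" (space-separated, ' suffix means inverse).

g' r'

  after g': (1 3)(2 4)
  after r': (2 3 4)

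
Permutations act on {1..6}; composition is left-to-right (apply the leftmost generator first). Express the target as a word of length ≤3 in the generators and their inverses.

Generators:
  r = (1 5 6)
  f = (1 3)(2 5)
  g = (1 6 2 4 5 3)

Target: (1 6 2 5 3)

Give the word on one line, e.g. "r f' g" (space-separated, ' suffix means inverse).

  after r': (1 6 5)
  after f: (1 6 2 5 3)

r' f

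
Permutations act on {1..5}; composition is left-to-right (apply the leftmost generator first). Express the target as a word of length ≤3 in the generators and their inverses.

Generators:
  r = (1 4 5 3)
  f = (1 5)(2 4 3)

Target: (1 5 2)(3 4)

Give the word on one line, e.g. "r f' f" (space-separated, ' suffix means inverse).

  after r: (1 4 5 3)
  after f: (1 3 5 2 4)
  after r': (1 5 2)(3 4)

r f r'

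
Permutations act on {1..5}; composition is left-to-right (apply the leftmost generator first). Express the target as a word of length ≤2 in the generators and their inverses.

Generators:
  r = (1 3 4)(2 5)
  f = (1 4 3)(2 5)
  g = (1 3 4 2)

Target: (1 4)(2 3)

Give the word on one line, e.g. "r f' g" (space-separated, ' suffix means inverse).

g g

  after g: (1 3 4 2)
  after g: (1 4)(2 3)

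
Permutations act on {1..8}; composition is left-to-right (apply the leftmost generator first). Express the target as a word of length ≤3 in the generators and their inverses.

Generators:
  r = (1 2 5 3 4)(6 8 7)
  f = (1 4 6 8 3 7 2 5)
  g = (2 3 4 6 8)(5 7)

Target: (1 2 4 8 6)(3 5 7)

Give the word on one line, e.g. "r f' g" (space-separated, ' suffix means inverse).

f' r g'

  after f': (1 5 2 7 3 8 6 4)
  after r: (1 3 7 4 2 6)
  after g': (1 2 4 8 6)(3 5 7)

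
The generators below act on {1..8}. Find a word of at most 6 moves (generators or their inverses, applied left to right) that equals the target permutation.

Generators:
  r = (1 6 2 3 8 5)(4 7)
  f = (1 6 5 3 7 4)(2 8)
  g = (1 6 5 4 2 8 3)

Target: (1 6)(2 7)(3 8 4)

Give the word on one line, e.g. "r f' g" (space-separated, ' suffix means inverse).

  after r': (1 5 8 3 2 6)(4 7)
  after f: (1 3 8 7)(2 5)
  after g: (2 4)(5 8 7 6)
  after r: (1 6)(2 7)(3 8 4)

r' f g r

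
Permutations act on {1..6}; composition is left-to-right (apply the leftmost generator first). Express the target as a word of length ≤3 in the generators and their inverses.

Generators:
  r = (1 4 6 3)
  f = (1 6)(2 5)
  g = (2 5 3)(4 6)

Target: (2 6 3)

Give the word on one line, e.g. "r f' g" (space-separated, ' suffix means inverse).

f g r'

  after f: (1 6)(2 5)
  after g: (1 4 6)(2 3)
  after r': (2 6 3)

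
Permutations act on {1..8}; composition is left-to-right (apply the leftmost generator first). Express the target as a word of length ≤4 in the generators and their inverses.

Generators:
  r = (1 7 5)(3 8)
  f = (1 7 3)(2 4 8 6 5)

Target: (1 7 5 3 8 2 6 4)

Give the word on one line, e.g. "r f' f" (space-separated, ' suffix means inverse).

  after f: (1 7 3)(2 4 8 6 5)
  after f: (1 3 7)(2 8 5 4 6)
  after f: (2 6 4 5 8)
  after r: (1 7 5 3 8 2 6 4)

f f f r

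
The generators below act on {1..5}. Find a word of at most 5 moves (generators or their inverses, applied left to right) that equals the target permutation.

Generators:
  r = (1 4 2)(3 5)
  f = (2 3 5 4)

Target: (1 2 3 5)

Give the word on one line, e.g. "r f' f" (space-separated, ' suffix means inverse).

r' f' r

  after r': (1 2 4)(3 5)
  after f': (1 4)(2 5)
  after r: (1 2 3 5)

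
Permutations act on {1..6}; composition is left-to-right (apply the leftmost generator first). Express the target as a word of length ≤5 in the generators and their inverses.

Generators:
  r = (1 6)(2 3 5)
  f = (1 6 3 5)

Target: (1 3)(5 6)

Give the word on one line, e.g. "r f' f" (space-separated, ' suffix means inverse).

f' r f r

  after f': (1 5 3 6)
  after r: (1 2 3)
  after f: (1 2 5)(3 6)
  after r: (1 3)(5 6)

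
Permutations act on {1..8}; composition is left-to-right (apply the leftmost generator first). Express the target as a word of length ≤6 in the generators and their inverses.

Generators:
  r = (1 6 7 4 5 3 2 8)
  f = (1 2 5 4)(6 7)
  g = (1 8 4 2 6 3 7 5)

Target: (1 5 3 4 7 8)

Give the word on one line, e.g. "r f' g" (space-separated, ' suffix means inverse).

g' r' f g'

  after g': (1 5 7 3 6 2 4 8)
  after r': (1 4 2 7 5 6 3)
  after f: (2 6 3)(4 5 7)
  after g': (1 5 3 4 7 8)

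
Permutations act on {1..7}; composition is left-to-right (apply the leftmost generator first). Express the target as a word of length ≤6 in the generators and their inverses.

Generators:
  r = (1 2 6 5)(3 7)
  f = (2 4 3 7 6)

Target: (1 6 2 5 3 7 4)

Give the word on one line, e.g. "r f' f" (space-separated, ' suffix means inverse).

r' f' r r r

  after r': (1 5 6 2)(3 7)
  after f': (1 5 7 4 2)
  after r: (3 7 4 6 5)
  after r: (1 2 6)(4 5 7)
  after r: (1 6 2 5 3 7 4)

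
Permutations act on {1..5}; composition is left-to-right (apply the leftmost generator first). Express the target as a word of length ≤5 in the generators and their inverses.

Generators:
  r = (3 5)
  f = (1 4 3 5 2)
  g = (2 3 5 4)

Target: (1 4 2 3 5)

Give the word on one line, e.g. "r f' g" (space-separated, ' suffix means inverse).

r g' f

  after r: (3 5)
  after g': (2 4 5)
  after f: (1 4 2 3 5)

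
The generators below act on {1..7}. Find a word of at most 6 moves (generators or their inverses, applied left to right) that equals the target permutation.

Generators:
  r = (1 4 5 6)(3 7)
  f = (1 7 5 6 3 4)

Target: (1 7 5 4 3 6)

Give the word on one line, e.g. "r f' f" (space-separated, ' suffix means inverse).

f r f r' f

  after f: (1 7 5 6 3 4)
  after r: (1 3 5)(6 7)
  after f: (1 4)(3 6 5 7)
  after r': (3 5)(4 6)
  after f: (1 7 5 4 3 6)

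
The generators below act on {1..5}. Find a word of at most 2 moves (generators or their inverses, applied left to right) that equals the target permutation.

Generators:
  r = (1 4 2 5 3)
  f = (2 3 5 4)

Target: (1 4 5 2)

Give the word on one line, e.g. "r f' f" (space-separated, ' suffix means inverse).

f r

  after f: (2 3 5 4)
  after r: (1 4 5 2)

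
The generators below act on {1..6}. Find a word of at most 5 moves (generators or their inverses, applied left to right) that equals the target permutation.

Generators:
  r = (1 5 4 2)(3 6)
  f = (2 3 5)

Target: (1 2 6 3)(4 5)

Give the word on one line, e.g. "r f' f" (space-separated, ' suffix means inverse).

f' f' r'

  after f': (2 5 3)
  after f': (2 3 5)
  after r': (1 2 6 3)(4 5)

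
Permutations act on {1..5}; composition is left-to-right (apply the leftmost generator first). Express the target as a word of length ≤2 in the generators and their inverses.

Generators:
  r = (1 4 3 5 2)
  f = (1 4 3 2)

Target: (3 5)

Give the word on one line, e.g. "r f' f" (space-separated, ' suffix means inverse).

  after f: (1 4 3 2)
  after r': (3 5)

f r'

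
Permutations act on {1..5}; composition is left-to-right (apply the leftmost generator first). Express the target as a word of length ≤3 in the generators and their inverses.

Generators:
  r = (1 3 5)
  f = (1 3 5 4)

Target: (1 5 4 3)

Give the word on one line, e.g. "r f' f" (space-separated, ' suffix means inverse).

f r

  after f: (1 3 5 4)
  after r: (1 5 4 3)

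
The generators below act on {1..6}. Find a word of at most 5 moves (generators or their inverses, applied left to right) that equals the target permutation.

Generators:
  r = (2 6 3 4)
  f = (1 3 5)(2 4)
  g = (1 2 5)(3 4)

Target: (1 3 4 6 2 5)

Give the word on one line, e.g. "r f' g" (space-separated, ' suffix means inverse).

  after r: (2 6 3 4)
  after r: (2 3)(4 6)
  after f: (1 3 4 6 2 5)

r r f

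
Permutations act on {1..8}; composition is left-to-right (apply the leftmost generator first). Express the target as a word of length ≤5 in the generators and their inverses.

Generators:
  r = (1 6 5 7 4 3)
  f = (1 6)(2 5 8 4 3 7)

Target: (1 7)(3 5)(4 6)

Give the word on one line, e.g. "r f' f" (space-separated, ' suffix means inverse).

  after r': (1 3 4 7 5 6)
  after r': (1 4 5)(3 7 6)
  after r': (1 7)(3 5)(4 6)

r' r' r'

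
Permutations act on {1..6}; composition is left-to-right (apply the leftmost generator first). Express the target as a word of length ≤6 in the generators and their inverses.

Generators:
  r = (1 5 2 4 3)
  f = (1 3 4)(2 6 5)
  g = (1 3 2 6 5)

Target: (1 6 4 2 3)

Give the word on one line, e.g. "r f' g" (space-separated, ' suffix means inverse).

g g g r'

  after g: (1 3 2 6 5)
  after g: (1 2 5 3 6)
  after g: (1 6 3 5 2)
  after r': (1 6 4 2 3)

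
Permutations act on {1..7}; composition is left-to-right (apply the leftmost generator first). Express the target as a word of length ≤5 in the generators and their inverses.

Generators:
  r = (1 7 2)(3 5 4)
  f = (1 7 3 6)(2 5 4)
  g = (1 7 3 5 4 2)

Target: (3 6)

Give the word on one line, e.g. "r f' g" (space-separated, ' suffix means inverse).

  after f: (1 7 3 6)(2 5 4)
  after g': (2 3 6)
  after r': (1 2 4 5 3 6 7)
  after g: (3 6)

f g' r' g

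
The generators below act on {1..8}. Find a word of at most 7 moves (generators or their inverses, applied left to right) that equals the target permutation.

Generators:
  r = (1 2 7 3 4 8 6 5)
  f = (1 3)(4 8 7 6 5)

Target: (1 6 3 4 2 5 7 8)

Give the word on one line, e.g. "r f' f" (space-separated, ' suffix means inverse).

f r' f f r'

  after f: (1 3)(4 8 7 6 5)
  after r': (1 7 8 2)(3 5)
  after f: (1 6 5)(2 3 4 8)
  after f: (1 5 3 8 2)(4 7 6)
  after r': (1 6 3 4 2 5 7 8)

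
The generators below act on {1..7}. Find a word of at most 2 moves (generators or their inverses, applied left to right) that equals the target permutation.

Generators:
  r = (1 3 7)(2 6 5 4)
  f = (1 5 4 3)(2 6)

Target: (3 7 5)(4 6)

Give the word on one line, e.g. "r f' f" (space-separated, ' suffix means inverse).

r f

  after r: (1 3 7)(2 6 5 4)
  after f: (3 7 5)(4 6)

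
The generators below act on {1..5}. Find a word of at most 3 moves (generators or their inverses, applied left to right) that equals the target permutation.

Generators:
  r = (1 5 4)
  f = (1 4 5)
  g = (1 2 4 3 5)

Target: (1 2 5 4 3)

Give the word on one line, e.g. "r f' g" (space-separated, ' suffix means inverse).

g f' r

  after g: (1 2 4 3 5)
  after f': (1 2)(3 4)
  after r: (1 2 5 4 3)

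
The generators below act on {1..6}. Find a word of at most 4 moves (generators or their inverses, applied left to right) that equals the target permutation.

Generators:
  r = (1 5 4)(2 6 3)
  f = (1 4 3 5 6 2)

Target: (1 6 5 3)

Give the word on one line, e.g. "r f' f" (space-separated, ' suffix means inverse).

  after r: (1 5 4)(2 6 3)
  after f: (1 6 5 3)

r f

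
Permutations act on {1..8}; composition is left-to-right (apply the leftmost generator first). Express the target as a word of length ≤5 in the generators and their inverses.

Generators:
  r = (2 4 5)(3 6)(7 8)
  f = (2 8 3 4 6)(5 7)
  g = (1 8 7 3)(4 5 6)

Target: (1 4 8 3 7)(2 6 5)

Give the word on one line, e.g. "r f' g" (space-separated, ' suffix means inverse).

r' g' f

  after r': (2 5 4)(3 6)(7 8)
  after g': (1 3 5 6 7)(2 4)
  after f: (1 4 8 3 7)(2 6 5)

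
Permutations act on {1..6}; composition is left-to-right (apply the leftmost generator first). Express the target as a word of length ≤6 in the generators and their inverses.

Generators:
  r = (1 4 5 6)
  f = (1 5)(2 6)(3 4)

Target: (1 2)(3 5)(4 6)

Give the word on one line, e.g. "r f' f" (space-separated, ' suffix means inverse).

  after f': (1 5)(2 6)(3 4)
  after r: (1 6 2)(3 5 4)
  after f: (1 2 5 3)
  after r': (1 2 4)(3 6 5)
  after r': (1 2)(3 5)(4 6)

f' r f r' r'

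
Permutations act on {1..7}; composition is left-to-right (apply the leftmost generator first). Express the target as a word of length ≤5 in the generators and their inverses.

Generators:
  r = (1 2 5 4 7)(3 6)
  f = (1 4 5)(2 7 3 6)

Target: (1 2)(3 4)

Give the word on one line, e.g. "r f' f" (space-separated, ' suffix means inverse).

  after r': (1 7 4 5 2)(3 6)
  after f: (1 3 2 4)(5 7)
  after r': (1 6 3)(2 5 4 7)
  after f: (1 2)(3 4)

r' f r' f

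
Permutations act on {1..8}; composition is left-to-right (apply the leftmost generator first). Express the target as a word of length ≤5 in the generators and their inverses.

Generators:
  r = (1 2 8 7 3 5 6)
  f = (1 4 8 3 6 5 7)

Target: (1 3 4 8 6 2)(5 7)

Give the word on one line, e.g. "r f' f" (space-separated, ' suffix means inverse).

  after f': (1 7 5 6 3 8 4)
  after f': (1 5 3 4 7 6 8)
  after r': (1 3 4 8 6 2)(5 7)

f' f' r'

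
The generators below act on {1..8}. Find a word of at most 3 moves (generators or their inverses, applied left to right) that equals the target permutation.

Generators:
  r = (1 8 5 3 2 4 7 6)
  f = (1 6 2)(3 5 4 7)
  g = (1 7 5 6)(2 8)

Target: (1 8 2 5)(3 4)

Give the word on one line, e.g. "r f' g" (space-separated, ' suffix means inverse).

  after f: (1 6 2)(3 5 4 7)
  after f: (1 2 6)(3 4)(5 7)
  after g': (1 8 2 5)(3 4)

f f g'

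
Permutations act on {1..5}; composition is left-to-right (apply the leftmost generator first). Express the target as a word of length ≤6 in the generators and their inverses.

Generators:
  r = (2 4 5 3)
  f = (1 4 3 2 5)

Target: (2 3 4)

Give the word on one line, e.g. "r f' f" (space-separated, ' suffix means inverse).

r' f r f

  after r': (2 3 5 4)
  after f: (1 4 5 3)
  after r: (1 5 2 4 3)
  after f: (2 3 4)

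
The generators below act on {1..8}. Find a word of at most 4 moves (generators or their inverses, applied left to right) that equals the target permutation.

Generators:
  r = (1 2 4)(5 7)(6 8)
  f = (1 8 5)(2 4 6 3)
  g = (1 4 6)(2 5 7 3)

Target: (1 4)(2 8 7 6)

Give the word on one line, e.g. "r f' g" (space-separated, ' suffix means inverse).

  after r': (1 4 2)(5 7)(6 8)
  after f: (1 6 5 7)(2 8 3)
  after g': (1 4)(2 8 7 6)

r' f g'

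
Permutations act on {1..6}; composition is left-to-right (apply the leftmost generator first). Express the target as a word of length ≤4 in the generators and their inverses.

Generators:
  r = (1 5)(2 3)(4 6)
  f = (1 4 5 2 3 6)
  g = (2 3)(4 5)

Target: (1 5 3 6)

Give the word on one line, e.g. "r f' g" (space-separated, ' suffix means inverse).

f g'

  after f: (1 4 5 2 3 6)
  after g': (1 5 3 6)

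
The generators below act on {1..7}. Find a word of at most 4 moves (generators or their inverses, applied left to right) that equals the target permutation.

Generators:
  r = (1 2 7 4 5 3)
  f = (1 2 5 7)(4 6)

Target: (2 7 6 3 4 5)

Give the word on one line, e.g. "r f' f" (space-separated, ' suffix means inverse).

r f r r

  after r: (1 2 7 4 5 3)
  after f: (1 5 3 2)(4 7 6)
  after r: (1 3 7 6 5)
  after r: (2 7 6 3 4 5)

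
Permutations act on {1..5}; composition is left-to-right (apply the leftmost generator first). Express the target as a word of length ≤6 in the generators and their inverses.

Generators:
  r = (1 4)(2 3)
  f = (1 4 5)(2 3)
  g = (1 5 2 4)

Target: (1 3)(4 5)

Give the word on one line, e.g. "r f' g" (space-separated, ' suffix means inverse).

f' g' g' g' r

  after f': (1 5 4)(2 3)
  after g': (2 3 5)
  after g': (1 4 2 3)
  after g': (1 2 3 4 5)
  after r: (1 3)(4 5)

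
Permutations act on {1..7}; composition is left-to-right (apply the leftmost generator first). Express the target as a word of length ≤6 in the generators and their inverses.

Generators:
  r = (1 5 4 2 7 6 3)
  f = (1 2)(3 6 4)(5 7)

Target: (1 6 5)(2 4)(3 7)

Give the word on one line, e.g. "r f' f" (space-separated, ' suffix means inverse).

f' r f f r

  after f': (1 2)(3 4 6)(5 7)
  after r: (1 7 4 3 2 5 6)
  after f: (1 5 4 6 2 7 3)
  after f: (1 7 6)(2 5 3)
  after r: (1 6 5)(2 4)(3 7)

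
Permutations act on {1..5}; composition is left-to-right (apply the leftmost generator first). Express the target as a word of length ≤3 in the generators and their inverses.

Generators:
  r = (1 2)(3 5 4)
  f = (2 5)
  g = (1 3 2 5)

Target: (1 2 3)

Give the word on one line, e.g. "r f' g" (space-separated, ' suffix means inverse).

g' f'

  after g': (1 5 2 3)
  after f': (1 2 3)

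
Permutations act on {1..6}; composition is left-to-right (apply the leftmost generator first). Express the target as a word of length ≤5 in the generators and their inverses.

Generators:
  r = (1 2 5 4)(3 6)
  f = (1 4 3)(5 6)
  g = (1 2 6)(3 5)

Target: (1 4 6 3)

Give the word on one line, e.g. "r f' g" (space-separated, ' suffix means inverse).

  after r: (1 2 5 4)(3 6)
  after g': (2 3)(4 6 5)
  after r: (1 2 6 4 3 5)
  after g': (4 5 6)
  after f: (1 4 6 3)

r g' r g' f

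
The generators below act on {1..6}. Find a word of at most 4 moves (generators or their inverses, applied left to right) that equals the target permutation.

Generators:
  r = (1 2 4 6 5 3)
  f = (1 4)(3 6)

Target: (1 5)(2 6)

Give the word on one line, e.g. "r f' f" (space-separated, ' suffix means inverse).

  after f': (1 4)(3 6)
  after r: (1 6)(2 4)(3 5)
  after r: (1 5)(2 6)

f' r r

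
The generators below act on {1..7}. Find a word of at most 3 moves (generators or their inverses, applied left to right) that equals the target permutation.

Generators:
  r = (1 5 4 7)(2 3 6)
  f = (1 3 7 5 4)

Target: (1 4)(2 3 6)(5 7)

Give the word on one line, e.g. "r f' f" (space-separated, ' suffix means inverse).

r' r'

  after r': (1 7 4 5)(2 6 3)
  after r': (1 4)(2 3 6)(5 7)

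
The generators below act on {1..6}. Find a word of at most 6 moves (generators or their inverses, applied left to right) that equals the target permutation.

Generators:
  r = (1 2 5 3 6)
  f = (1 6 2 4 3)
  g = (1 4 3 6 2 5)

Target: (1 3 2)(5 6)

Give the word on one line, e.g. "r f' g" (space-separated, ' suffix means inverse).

  after r': (1 6 3 5 2)
  after r': (1 3 2 6 5)
  after f: (3 4)(5 6)
  after g': (1 5 3)(2 6)
  after r: (1 3 2)(5 6)

r' r' f g' r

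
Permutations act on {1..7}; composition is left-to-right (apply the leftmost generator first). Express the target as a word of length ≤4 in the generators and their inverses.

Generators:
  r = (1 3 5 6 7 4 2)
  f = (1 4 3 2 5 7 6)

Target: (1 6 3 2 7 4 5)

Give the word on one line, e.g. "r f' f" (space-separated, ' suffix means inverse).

  after f': (1 6 7 5 2 3 4)
  after f': (1 7 2 4 6 5 3)
  after r': (1 6 3 2 7 4 5)

f' f' r'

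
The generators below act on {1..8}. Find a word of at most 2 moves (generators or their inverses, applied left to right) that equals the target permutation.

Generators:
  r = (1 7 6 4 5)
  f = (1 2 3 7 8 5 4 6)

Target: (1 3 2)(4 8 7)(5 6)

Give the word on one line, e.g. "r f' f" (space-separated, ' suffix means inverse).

  after r: (1 7 6 4 5)
  after f': (1 3 2)(4 8 7)(5 6)

r f'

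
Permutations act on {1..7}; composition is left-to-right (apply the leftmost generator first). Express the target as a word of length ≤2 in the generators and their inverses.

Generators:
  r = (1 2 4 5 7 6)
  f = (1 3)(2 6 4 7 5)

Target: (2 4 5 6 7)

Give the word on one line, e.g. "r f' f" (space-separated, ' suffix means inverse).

  after f: (1 3)(2 6 4 7 5)
  after f: (2 4 5 6 7)

f f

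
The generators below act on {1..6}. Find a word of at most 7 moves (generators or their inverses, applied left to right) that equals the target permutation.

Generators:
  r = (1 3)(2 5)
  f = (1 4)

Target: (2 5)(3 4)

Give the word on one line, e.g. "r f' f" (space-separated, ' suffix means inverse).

  after f': (1 4)
  after r': (1 4 3)(2 5)
  after f: (2 5)(3 4)
  after r: (1 3 4)
  after r: (2 5)(3 4)

f' r' f r r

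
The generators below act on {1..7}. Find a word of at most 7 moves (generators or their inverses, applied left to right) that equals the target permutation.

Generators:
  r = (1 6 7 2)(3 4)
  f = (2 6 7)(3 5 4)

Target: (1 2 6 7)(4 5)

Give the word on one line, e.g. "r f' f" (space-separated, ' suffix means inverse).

  after r': (1 2 7 6)(3 4)
  after f': (1 7 2 6)(3 5)
  after r': (1 6 2)(3 5 4)
  after f: (1 7 2)(3 4 5)
  after r: (1 2 6 7)(4 5)

r' f' r' f r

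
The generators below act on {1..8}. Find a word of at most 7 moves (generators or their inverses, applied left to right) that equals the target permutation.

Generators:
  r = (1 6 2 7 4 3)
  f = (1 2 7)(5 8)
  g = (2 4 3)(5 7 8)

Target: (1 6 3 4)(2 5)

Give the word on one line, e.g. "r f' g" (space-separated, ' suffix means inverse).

r g r' f r'

  after r: (1 6 2 7 4 3)
  after g: (1 6 4 2 8 5 7 3)
  after r': (2 8 5)(4 6 7)
  after f: (1 2 5 7 4 6)
  after r': (1 6 3 4)(2 5)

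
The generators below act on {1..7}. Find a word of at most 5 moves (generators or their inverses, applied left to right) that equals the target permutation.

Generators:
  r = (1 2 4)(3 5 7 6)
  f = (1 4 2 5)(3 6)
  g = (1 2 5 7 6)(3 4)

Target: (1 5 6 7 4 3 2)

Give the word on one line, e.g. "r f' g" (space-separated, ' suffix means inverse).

f r' g' f'

  after f: (1 4 2 5)(3 6)
  after r': (1 2 3 7 5 4)
  after g': (2 4 6 7)(3 5)
  after f': (1 5 6 7 4 3 2)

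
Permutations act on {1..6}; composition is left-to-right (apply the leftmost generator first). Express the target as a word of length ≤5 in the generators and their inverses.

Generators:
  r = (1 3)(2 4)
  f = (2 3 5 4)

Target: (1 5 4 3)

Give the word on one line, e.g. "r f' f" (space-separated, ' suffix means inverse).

  after r': (1 3)(2 4)
  after f: (1 5 4 3)
  after r: (1 5 2 4)
  after r: (1 5 4 3)

r' f r r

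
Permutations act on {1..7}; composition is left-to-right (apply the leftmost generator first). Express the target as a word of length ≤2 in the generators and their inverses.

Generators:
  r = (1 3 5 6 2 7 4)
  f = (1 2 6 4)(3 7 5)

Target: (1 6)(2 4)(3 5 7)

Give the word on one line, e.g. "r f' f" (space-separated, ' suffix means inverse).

f f

  after f: (1 2 6 4)(3 7 5)
  after f: (1 6)(2 4)(3 5 7)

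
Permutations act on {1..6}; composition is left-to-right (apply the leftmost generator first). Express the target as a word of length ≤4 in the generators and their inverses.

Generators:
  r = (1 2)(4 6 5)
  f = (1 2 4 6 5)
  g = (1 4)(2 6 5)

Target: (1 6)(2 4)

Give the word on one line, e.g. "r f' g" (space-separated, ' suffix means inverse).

r' g

  after r': (1 2)(4 5 6)
  after g: (1 6)(2 4)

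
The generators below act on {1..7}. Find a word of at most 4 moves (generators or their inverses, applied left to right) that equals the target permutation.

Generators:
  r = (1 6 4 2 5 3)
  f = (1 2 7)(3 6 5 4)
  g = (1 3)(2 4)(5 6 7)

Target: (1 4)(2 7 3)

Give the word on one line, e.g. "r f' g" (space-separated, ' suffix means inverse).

  after f': (1 7 2)(3 4 5 6)
  after f': (1 2 7)(3 5)(4 6)
  after r': (1 4)(2 7 3)

f' f' r'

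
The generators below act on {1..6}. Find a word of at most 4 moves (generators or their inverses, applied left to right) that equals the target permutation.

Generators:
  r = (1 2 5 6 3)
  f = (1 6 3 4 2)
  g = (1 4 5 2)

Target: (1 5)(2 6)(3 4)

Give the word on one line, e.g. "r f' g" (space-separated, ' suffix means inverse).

  after r: (1 2 5 6 3)
  after g: (3 4 5 6)
  after r: (1 2 5 3 4 6)
  after r: (1 5)(2 6)(3 4)

r g r r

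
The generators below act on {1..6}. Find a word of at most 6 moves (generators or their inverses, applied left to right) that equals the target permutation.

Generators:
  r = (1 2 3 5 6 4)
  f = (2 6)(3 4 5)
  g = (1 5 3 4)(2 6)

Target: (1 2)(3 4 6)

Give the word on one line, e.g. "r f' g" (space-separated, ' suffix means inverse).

  after f: (2 6)(3 4 5)
  after r: (1 2 4 6 3)
  after f: (1 6 4 2 5 3)
  after g': (1 2)(3 4 6)

f r f g'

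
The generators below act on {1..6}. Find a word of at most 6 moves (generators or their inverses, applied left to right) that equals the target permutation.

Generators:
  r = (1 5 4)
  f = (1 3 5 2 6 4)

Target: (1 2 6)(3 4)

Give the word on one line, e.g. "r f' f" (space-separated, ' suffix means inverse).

r' r' f r

  after r': (1 4 5)
  after r': (1 5 4)
  after f: (1 2 6 4 3 5)
  after r: (1 2 6)(3 4)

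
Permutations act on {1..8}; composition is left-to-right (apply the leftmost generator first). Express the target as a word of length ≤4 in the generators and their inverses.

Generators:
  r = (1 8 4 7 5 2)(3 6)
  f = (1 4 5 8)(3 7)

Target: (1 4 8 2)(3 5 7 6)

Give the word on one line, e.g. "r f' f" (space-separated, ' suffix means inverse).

f' r

  after f': (1 8 5 4)(3 7)
  after r: (1 4 8 2)(3 5 7 6)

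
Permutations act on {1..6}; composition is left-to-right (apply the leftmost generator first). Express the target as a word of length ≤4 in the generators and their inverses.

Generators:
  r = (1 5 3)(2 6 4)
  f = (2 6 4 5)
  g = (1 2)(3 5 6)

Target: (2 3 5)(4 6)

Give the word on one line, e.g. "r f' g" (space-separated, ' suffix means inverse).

  after f: (2 6 4 5)
  after g': (1 2 5)(3 6 4)
  after g': (2 3 5)(4 6)

f g' g'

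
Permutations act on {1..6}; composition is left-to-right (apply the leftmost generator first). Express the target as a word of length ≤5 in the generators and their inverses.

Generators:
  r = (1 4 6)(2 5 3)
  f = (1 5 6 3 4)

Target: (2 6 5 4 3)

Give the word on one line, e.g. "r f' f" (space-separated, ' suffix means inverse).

f f f r' f'

  after f: (1 5 6 3 4)
  after f: (1 6 4 5 3)
  after f: (1 3 5 4 6)
  after r': (1 5)(2 3)
  after f': (2 6 5 4 3)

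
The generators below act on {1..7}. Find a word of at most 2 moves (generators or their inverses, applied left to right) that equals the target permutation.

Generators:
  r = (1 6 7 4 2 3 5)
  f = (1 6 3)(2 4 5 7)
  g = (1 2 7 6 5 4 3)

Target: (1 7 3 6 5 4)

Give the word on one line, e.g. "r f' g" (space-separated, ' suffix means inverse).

f r

  after f: (1 6 3)(2 4 5 7)
  after r: (1 7 3 6 5 4)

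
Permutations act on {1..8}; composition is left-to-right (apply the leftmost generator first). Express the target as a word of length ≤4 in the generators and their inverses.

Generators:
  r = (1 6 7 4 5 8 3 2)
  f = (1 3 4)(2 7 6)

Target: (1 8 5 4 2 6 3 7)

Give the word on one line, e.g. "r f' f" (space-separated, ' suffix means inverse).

  after f: (1 3 4)(2 7 6)
  after r': (1 8 5 4 2 6 3 7)

f r'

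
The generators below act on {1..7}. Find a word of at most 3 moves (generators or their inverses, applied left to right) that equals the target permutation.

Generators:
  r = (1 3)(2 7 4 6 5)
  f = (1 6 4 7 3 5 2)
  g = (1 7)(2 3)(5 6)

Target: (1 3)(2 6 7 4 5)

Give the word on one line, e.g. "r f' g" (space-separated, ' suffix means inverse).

f' g'

  after f': (1 2 5 3 7 4 6)
  after g': (1 3)(2 6 7 4 5)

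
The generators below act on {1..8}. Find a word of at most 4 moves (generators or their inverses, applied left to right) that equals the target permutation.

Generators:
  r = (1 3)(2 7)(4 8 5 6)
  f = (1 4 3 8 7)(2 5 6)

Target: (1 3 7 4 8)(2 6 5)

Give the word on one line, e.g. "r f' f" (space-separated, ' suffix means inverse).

f f

  after f: (1 4 3 8 7)(2 5 6)
  after f: (1 3 7 4 8)(2 6 5)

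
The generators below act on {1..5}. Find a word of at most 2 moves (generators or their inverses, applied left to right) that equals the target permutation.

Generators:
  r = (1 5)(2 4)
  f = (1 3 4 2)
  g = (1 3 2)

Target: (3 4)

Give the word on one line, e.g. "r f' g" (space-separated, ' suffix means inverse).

  after f: (1 3 4 2)
  after g': (3 4)

f g'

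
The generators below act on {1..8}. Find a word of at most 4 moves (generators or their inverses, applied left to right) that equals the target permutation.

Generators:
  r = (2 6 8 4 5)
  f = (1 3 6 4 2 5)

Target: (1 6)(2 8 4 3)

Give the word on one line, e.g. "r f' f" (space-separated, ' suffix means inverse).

  after f': (1 5 2 4 6 3)
  after f': (1 2 6)(3 5 4)
  after r: (1 6)(2 8 4 3)

f' f' r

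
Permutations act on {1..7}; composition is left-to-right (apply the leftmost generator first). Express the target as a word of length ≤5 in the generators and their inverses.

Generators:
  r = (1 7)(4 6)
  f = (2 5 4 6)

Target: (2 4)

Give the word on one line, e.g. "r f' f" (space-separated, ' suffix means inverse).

r' f f r' f'

  after r': (1 7)(4 6)
  after f: (1 7)(2 5 4)
  after f: (1 7)(2 4 5 6)
  after r': (2 6)(4 5)
  after f': (2 4)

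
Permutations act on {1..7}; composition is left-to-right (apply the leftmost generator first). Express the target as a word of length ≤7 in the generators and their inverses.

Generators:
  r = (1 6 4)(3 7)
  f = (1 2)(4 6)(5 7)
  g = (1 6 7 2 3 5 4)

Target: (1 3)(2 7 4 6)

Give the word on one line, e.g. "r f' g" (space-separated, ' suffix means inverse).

  after r': (1 4 6)(3 7)
  after g': (1 5 3 6 4)(2 7)
  after r: (1 5 7 2 3 4 6)
  after f: (1 7)(2 3 6)
  after r': (1 3)(2 7 4 6)

r' g' r f r'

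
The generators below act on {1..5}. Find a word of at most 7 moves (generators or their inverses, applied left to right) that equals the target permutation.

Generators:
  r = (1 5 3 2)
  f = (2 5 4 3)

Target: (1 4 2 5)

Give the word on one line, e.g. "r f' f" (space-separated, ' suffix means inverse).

r r r f' f'

  after r: (1 5 3 2)
  after r: (1 3)(2 5)
  after r: (1 2 3 5)
  after f': (1 3 2 4 5)
  after f': (1 4 2 5)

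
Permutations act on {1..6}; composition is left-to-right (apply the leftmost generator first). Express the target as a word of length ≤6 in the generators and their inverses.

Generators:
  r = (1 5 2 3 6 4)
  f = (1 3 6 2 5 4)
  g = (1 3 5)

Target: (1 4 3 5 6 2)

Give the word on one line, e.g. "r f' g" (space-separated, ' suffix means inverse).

g g f g

  after g: (1 3 5)
  after g: (1 5 3)
  after f: (1 4)(2 5 6)
  after g: (1 4 3 5 6 2)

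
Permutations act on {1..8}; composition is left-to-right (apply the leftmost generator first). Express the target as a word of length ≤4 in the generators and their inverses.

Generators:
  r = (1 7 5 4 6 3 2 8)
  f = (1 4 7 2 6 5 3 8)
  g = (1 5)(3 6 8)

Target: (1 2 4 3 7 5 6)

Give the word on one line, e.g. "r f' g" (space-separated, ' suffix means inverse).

g f' f' g

  after g: (1 5)(3 6 8)
  after f': (1 6 3 2 7 4)(5 8)
  after f': (1 2 4 8 6 5 3 7)
  after g: (1 2 4 3 7 5 6)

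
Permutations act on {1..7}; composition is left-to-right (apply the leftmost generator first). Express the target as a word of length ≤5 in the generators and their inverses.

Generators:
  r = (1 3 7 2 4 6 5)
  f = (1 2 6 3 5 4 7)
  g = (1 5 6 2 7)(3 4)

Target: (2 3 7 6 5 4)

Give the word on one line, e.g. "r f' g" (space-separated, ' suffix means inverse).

f r f g

  after f: (1 2 6 3 5 4 7)
  after r: (1 4 2 5 6 7 3)
  after f: (1 7 5 3 2 4 6)
  after g: (2 3 7 6 5 4)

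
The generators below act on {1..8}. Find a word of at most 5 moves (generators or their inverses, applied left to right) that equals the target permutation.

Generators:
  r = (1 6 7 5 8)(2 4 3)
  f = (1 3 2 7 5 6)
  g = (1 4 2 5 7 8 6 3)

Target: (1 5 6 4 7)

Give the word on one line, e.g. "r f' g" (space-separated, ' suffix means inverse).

  after r: (1 6 7 5 8)(2 4 3)
  after f': (1 5 8 6 2 4)
  after f': (1 7 2 4 6 3)(5 8)
  after f': (1 2 4 5 8 7 3 6)
  after g: (1 5 6 4 7)

r f' f' f' g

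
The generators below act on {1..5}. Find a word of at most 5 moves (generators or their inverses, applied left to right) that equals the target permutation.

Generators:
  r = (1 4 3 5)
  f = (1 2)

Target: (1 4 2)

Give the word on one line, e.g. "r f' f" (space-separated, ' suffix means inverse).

f r' f r

  after f: (1 2)
  after r': (1 2 5 3 4)
  after f: (2 5 3 4)
  after r: (1 4 2)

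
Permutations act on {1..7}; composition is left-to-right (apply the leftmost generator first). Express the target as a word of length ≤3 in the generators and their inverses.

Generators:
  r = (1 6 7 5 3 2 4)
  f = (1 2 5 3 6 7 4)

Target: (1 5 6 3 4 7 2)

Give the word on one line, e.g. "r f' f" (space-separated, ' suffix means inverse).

f' f' r

  after f': (1 4 7 6 3 5 2)
  after f': (1 7 3 2 4 6 5)
  after r: (1 5 6 3 4 7 2)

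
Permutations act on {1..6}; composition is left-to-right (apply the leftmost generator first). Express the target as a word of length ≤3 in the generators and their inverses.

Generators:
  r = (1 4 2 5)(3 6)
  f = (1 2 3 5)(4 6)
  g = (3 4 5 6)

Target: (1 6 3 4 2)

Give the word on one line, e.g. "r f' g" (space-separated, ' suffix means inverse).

  after f': (1 5 3 2)(4 6)
  after f': (1 3)(2 5)
  after r: (1 6 3 4 2)

f' f' r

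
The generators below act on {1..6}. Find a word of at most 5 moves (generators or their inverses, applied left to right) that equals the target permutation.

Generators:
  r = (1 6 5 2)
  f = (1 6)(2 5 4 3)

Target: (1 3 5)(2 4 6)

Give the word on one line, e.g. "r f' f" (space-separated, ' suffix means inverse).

  after f': (1 6)(2 3 4 5)
  after r: (1 5)(2 3 4)
  after r: (1 2 3 4)(5 6)
  after f': (1 3 5)(2 4 6)

f' r r f'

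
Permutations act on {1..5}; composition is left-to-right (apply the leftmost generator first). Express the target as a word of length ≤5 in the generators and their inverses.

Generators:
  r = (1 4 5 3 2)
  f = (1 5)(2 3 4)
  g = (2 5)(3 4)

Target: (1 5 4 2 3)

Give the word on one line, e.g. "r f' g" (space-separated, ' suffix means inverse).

  after g': (2 5)(3 4)
  after r': (1 2 4 5 3)
  after g: (1 5 4 2 3)

g' r' g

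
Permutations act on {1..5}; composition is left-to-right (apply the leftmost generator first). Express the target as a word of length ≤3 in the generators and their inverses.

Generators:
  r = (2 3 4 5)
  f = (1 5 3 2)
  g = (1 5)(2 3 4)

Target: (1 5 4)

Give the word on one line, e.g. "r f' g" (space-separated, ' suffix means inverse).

r g'

  after r: (2 3 4 5)
  after g': (1 5 4)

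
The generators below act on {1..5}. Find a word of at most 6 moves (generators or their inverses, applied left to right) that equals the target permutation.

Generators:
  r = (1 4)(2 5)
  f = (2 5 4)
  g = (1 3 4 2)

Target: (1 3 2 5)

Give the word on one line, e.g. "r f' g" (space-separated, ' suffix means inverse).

  after f: (2 5 4)
  after g: (1 3 4)(2 5)
  after f': (1 3 5 4)
  after r: (1 3 2 5)

f g f' r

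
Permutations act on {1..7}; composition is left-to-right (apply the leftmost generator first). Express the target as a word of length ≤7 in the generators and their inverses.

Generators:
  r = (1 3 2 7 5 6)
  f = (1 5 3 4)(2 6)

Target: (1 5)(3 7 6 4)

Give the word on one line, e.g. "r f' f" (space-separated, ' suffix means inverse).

f f r f' r'

  after f: (1 5 3 4)(2 6)
  after f: (1 3)(4 5)
  after r: (1 2 7 5 4 6)
  after f': (1 6 4 2 7)(3 5)
  after r': (1 5)(3 7 6 4)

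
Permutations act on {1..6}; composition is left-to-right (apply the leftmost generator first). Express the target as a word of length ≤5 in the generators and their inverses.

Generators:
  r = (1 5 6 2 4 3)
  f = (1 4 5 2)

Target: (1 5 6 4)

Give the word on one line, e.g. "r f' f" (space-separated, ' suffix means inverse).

r f r' f r'

  after r: (1 5 6 2 4 3)
  after f: (1 2 5 6)(3 4)
  after r': (1 6 3 2)
  after f: (1 6 3)(2 4 5)
  after r': (1 5 6 4)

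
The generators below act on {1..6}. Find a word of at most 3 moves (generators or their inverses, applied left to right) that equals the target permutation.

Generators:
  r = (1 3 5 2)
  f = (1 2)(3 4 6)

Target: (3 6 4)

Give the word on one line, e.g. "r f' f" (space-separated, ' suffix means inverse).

f f

  after f: (1 2)(3 4 6)
  after f: (3 6 4)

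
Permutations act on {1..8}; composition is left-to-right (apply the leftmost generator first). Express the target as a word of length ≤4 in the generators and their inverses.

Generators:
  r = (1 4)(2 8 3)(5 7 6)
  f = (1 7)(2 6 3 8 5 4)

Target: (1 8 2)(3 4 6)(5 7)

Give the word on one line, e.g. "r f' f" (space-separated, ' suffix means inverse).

  after f: (1 7)(2 6 3 8 5 4)
  after r': (1 5)(2 7 4 3)(6 8)
  after f': (1 8 2)(3 4 6)(5 7)

f r' f'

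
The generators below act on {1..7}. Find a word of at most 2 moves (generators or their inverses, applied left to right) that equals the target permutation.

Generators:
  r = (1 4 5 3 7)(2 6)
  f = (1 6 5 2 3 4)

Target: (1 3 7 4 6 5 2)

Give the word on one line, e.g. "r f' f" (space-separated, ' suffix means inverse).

r f'

  after r: (1 4 5 3 7)(2 6)
  after f': (1 3 7 4 6 5 2)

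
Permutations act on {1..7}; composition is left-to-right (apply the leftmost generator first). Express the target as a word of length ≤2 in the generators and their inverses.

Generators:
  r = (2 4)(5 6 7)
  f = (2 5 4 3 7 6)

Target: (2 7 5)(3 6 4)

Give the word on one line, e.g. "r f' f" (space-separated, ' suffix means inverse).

  after f: (2 5 4 3 7 6)
  after r': (2 7 5)(3 6 4)

f r'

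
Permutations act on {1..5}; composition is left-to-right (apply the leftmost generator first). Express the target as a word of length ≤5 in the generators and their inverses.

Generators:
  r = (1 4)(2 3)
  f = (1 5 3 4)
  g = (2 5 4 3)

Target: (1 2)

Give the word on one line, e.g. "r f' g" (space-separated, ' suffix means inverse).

r' g g f'

  after r': (1 4)(2 3)
  after g: (1 3 5 4)
  after g: (1 2 5 3 4)
  after f': (1 2)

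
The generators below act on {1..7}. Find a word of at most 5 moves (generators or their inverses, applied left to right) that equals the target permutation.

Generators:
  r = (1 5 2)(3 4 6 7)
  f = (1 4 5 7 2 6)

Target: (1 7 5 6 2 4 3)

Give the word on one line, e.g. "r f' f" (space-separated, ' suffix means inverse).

  after f: (1 4 5 7 2 6)
  after f: (1 5 2)(4 7 6)
  after r: (1 2 5)(3 4)
  after f': (1 7 5 6 2 4 3)

f f r f'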